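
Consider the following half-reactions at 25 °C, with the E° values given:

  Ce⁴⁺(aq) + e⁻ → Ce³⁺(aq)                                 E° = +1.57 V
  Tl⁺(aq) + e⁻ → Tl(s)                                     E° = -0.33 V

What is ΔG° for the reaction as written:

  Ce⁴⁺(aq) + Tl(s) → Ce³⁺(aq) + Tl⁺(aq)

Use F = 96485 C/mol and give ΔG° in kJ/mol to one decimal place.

-183.3 kJ/mol

As written, Ce⁴⁺/Ce³⁺ is reduced (cathode) and Tl⁺/Tl is oxidised (anode), so E°cell = (+1.57) − (-0.33) = +1.90 V.
Balancing electrons gives n = 1.
ΔG° = −nFE° = −(1)(96485)(+1.90) = -183,322 J = -183.3 kJ/mol.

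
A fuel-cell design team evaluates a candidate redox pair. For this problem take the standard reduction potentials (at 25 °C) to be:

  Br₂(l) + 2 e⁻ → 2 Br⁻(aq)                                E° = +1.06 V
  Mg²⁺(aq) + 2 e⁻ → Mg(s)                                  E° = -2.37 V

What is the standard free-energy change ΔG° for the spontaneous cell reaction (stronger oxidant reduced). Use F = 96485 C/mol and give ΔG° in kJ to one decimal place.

-661.9 kJ

Br₂/Br⁻ (E° = +1.06 V) is the cathode; Mg²⁺/Mg (E° = -2.37 V) is the anode, so E°cell = +3.43 V.
Balancing electrons gives n = 2 (lcm of 2 and 2).
ΔG° = −nFE° = −(2)(96485)(+3.43) = -661,887 J = -661.9 kJ.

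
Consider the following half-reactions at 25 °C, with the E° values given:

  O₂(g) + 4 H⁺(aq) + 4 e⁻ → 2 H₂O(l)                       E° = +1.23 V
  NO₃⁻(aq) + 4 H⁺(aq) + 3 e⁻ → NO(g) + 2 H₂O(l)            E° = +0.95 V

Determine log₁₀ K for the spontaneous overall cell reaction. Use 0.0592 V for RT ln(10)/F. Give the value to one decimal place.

56.8

Cathode: O₂/H₂O; anode: NO₃⁻/NO. E°cell = +0.28 V, n = 12.
log K = nE°cell / 0.0592 = (12)(+0.28) / 0.0592 = 56.8.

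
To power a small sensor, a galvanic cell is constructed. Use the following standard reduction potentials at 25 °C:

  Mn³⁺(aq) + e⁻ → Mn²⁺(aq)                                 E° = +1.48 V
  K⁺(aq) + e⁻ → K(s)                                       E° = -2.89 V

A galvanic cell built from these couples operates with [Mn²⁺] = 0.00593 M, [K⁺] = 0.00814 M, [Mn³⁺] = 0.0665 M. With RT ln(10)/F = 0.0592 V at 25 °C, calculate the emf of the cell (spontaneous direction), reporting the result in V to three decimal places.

+4.556 V

Mn³⁺/Mn²⁺ is the cathode (higher E°), K⁺/K the anode: E°cell = +1.48 − (-2.89) = +4.37 V, n = 1.
Overall: Mn³⁺(aq) + K(s) → Mn²⁺(aq) + K⁺(aq)
Q = [Mn²⁺]·[K⁺] / ([Mn³⁺]); log Q = -3.139.
E = E° − (0.0592/n) log Q = +4.37 − (0.0592/1)(-3.139) = +4.556 V.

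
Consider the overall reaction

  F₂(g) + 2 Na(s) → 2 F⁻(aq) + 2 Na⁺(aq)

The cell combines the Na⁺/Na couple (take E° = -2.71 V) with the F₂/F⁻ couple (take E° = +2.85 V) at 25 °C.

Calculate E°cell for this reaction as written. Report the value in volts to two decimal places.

The F₂/F⁻ couple has the higher reduction potential, so it is the cathode; Na⁺/Na is oxidised at the anode.
E°cell = E°(cathode) − E°(anode) = (+2.85) − (-2.71) = +5.56 V.

+5.56 V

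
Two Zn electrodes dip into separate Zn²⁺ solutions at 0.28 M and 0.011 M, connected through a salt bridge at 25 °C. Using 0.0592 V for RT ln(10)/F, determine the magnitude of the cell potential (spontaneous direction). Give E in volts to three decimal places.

For a concentration cell E°cell = 0. The 0.28 M side is the cathode (reduction is favoured where [Zn²⁺] is higher).
With n = 2, E = −(0.0592/2) log([Zn²⁺]ₐₙ/[Zn²⁺]꜀ₐₜ) = −(0.0592/2) log(0.011/0.28) = −(0.0592/2)(-1.406) = +0.042 V.

+0.042 V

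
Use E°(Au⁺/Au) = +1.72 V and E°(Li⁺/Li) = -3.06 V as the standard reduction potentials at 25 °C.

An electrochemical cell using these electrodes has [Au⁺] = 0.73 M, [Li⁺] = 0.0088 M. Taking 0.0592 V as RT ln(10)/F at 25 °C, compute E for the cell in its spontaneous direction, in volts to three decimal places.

Au⁺/Au is the cathode (higher E°), Li⁺/Li the anode: E°cell = +1.72 − (-3.06) = +4.78 V, n = 1.
Overall: Au⁺(aq) + Li(s) → Au(s) + Li⁺(aq)
Q = [Li⁺] / ([Au⁺]); log Q = -1.919.
E = E° − (0.0592/n) log Q = +4.78 − (0.0592/1)(-1.919) = +4.894 V.

+4.894 V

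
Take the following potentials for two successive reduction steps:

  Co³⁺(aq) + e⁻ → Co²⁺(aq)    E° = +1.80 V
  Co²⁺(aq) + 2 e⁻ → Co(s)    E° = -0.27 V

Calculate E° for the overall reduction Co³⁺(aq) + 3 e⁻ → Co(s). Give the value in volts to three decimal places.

+0.420 V

Since ΔG° = −nFE° is additive over sequential reductions, n₃E°₃ = n₁E°₁ + n₂E°₂.
E°₃ = (1×+1.80 + 2×-0.27) / 3 = (+1.260) / 3 = +0.420 V.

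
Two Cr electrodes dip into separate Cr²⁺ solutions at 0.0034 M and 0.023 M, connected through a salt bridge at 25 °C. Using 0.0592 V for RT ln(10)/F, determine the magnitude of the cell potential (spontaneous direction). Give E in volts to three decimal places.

+0.025 V

For a concentration cell E°cell = 0. The 0.023 M side is the cathode (reduction is favoured where [Cr²⁺] is higher).
With n = 2, E = −(0.0592/2) log([Cr²⁺]ₐₙ/[Cr²⁺]꜀ₐₜ) = −(0.0592/2) log(0.0034/0.023) = −(0.0592/2)(-0.830) = +0.025 V.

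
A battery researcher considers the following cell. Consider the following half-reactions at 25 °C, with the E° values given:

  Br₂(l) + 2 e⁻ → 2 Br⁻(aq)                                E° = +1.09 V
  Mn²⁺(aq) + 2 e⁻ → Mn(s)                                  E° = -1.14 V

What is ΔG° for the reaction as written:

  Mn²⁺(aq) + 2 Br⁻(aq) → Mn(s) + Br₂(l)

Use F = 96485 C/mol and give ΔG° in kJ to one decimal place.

As written, Mn²⁺/Mn is reduced (cathode) and Br₂/Br⁻ is oxidised (anode), so E°cell = (-1.14) − (+1.09) = -2.23 V.
Balancing electrons gives n = 2.
ΔG° = −nFE° = −(2)(96485)(-2.23) = 430,323 J = +430.3 kJ.

+430.3 kJ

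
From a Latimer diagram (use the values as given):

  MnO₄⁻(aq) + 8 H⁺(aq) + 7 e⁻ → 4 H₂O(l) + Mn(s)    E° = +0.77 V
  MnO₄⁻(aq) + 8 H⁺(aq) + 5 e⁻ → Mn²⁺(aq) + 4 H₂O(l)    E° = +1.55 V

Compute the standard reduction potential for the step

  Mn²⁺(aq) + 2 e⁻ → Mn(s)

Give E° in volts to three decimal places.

-1.180 V

Sequential free energies add, so n₃E°₃ = n₁E°₁ + n₂E°₂.
With n₃ = 7, and the known step contributing 5×(+1.55) V, the unknown satisfies 2·E° = 7×(+0.77) − 5×(+1.55) = -2.360.
E° = -2.360 / 2 = -1.180 V.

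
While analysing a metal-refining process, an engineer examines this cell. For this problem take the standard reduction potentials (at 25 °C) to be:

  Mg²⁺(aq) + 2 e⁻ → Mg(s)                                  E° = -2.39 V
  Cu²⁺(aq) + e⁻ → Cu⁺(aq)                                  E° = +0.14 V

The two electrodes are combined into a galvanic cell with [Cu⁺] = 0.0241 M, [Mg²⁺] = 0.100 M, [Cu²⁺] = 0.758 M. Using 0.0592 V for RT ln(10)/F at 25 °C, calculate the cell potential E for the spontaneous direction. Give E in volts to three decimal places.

+2.648 V

Cu²⁺/Cu⁺ is the cathode (higher E°), Mg²⁺/Mg the anode: E°cell = +0.14 − (-2.39) = +2.53 V, n = 2.
Overall: 2 Cu²⁺(aq) + Mg(s) → 2 Cu⁺(aq) + Mg²⁺(aq)
Q = [Cu⁺]^2·[Mg²⁺] / ([Cu²⁺]^2); log Q = -3.995.
E = E° − (0.0592/n) log Q = +2.53 − (0.0592/2)(-3.995) = +2.648 V.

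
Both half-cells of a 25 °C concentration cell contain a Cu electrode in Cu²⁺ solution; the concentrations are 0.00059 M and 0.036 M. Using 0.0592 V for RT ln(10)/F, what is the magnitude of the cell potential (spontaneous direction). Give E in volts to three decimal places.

For a concentration cell E°cell = 0. The 0.036 M side is the cathode (reduction is favoured where [Cu²⁺] is higher).
With n = 2, E = −(0.0592/2) log([Cu²⁺]ₐₙ/[Cu²⁺]꜀ₐₜ) = −(0.0592/2) log(0.00059/0.036) = −(0.0592/2)(-1.785) = +0.053 V.

+0.053 V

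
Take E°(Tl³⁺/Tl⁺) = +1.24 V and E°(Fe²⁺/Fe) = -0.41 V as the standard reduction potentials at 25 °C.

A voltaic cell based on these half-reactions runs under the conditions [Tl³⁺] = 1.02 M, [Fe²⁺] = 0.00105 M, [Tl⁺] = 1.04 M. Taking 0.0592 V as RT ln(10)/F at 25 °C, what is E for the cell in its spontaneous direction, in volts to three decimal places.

+1.738 V

Tl³⁺/Tl⁺ is the cathode (higher E°), Fe²⁺/Fe the anode: E°cell = +1.24 − (-0.41) = +1.65 V, n = 2.
Overall: Tl³⁺(aq) + Fe(s) → Tl⁺(aq) + Fe²⁺(aq)
Q = [Tl⁺]·[Fe²⁺] / ([Tl³⁺]); log Q = -2.970.
E = E° − (0.0592/n) log Q = +1.65 − (0.0592/2)(-2.970) = +1.738 V.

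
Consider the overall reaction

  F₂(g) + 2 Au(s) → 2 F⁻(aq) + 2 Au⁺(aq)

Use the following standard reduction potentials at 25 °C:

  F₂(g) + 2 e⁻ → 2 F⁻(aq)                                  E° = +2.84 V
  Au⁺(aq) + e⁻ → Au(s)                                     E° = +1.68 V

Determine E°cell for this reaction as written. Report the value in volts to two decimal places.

The F₂/F⁻ couple has the higher reduction potential, so it is the cathode; Au⁺/Au is oxidised at the anode.
E°cell = E°(cathode) − E°(anode) = (+2.84) − (+1.68) = +1.16 V.

+1.16 V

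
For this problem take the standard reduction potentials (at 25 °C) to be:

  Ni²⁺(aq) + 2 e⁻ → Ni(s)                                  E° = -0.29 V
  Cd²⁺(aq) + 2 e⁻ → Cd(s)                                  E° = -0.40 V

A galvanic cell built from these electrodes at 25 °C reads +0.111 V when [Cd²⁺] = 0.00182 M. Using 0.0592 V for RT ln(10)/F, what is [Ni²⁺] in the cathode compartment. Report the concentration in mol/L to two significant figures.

Ni²⁺/Ni is the cathode, Cd²⁺/Cd the anode: E°cell = +0.11 V, n = 2.
Overall reaction: Ni²⁺(aq) + Cd(s) → Ni(s) + Cd²⁺(aq); Q = [Cd²⁺]^1/[Ni²⁺]^1.
From E = E° − (0.0592/n) log Q: log Q = (E° − E)·n/0.0592 = (+0.11 − (+0.111))·2/0.0592 = -0.0338.
So 1·log[Ni²⁺] = 1·log(0.00182) − log Q = -2.7399 − (-0.0338) = -2.7061; [Ni²⁺] = 10^(-2.7061) ≈ 0.0020 M.

0.0020 M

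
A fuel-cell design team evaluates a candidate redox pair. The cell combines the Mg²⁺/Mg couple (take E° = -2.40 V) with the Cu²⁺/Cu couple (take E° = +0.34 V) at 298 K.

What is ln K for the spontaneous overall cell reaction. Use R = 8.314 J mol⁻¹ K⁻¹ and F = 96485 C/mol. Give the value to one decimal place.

Cathode: Cu²⁺/Cu; anode: Mg²⁺/Mg. E°cell = (+0.34) − (-2.40) = +2.74 V, with n = 2.
ΔG° = −nFE° = −RT ln K, so ln K = nFE°/(RT) = (2)(96485)(+2.74) / ((8.314)(298)) = 213.410.

213.4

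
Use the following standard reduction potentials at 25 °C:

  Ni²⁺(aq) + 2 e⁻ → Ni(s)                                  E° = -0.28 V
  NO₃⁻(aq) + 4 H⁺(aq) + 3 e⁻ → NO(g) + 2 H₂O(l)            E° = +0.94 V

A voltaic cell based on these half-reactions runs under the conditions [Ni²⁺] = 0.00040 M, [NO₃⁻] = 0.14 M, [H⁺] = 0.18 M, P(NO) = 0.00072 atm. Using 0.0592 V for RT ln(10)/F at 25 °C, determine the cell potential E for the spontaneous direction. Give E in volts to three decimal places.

NO₃⁻/NO is the cathode (higher E°), Ni²⁺/Ni the anode: E°cell = +0.94 − (-0.28) = +1.22 V, n = 6.
Overall: 2 NO₃⁻(aq) + 8 H⁺(aq) + 3 Ni(s) → 2 NO(g) + 4 H₂O(l) + 3 Ni²⁺(aq)
Q = P(NO)^2·[Ni²⁺]^3 / ([NO₃⁻]^2·[H⁺]^8); log Q = -8.814.
E = E° − (0.0592/n) log Q = +1.22 − (0.0592/6)(-8.814) = +1.307 V.

+1.307 V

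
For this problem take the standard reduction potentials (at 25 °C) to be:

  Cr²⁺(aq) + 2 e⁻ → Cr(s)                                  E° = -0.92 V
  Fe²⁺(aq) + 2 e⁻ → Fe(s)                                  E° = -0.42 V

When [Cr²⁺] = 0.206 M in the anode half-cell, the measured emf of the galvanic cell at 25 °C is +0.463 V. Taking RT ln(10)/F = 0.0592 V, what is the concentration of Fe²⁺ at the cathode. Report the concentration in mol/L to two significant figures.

Fe²⁺/Fe is the cathode, Cr²⁺/Cr the anode: E°cell = +0.50 V, n = 2.
Overall reaction: Fe²⁺(aq) + Cr(s) → Fe(s) + Cr²⁺(aq); Q = [Cr²⁺]^1/[Fe²⁺]^1.
From E = E° − (0.0592/n) log Q: log Q = (E° − E)·n/0.0592 = (+0.50 − (+0.463))·2/0.0592 = 1.2500.
So 1·log[Fe²⁺] = 1·log(0.206) − log Q = -0.6861 − (1.2500) = -1.9361; [Fe²⁺] = 10^(-1.9361) ≈ 0.012 M.

0.012 M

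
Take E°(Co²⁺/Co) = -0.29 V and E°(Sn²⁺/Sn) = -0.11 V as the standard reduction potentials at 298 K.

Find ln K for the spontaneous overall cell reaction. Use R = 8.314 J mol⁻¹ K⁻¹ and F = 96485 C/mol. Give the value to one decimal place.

Cathode: Sn²⁺/Sn; anode: Co²⁺/Co. E°cell = (-0.11) − (-0.29) = +0.18 V, with n = 2.
ΔG° = −nFE° = −RT ln K, so ln K = nFE°/(RT) = (2)(96485)(+0.18) / ((8.314)(298)) = 14.020.

14.0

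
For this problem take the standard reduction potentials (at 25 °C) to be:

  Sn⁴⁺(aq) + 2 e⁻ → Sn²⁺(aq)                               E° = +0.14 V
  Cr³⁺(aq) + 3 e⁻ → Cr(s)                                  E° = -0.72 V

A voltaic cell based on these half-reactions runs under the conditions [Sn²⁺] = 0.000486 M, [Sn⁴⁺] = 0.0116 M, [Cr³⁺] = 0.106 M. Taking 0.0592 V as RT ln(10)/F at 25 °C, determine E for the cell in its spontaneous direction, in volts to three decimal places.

+0.920 V

Sn⁴⁺/Sn²⁺ is the cathode (higher E°), Cr³⁺/Cr the anode: E°cell = +0.14 − (-0.72) = +0.86 V, n = 6.
Overall: 3 Sn⁴⁺(aq) + 2 Cr(s) → 3 Sn²⁺(aq) + 2 Cr³⁺(aq)
Q = [Sn²⁺]^3·[Cr³⁺]^2 / ([Sn⁴⁺]^3); log Q = -6.083.
E = E° − (0.0592/n) log Q = +0.86 − (0.0592/6)(-6.083) = +0.920 V.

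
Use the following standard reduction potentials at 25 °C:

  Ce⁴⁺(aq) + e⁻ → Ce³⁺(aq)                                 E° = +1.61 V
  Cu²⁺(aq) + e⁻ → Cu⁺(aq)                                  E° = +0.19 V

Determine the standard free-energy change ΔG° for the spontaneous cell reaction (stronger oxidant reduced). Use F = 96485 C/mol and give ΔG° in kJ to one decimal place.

-137.0 kJ

Ce⁴⁺/Ce³⁺ (E° = +1.61 V) is the cathode; Cu²⁺/Cu⁺ (E° = +0.19 V) is the anode, so E°cell = +1.42 V.
Balancing electrons gives n = 1 (lcm of 1 and 1).
ΔG° = −nFE° = −(1)(96485)(+1.42) = -137,009 J = -137.0 kJ.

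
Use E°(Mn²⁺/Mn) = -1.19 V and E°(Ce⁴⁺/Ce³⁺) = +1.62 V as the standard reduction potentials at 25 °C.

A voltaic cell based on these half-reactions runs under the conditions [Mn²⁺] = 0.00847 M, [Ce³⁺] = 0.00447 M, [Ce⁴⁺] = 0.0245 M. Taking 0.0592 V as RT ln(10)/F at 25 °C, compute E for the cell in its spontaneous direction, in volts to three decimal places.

Ce⁴⁺/Ce³⁺ is the cathode (higher E°), Mn²⁺/Mn the anode: E°cell = +1.62 − (-1.19) = +2.81 V, n = 2.
Overall: 2 Ce⁴⁺(aq) + Mn(s) → 2 Ce³⁺(aq) + Mn²⁺(aq)
Q = [Ce³⁺]^2·[Mn²⁺] / ([Ce⁴⁺]^2); log Q = -3.550.
E = E° − (0.0592/n) log Q = +2.81 − (0.0592/2)(-3.550) = +2.915 V.

+2.915 V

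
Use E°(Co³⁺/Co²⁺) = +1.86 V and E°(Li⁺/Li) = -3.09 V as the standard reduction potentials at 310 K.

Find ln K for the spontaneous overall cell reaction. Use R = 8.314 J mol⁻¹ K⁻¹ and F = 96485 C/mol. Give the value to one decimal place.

Cathode: Co³⁺/Co²⁺; anode: Li⁺/Li. E°cell = (+1.86) − (-3.09) = +4.95 V, with n = 1.
ΔG° = −nFE° = −RT ln K, so ln K = nFE°/(RT) = (1)(96485)(+4.95) / ((8.314)(310)) = 185.308.

185.3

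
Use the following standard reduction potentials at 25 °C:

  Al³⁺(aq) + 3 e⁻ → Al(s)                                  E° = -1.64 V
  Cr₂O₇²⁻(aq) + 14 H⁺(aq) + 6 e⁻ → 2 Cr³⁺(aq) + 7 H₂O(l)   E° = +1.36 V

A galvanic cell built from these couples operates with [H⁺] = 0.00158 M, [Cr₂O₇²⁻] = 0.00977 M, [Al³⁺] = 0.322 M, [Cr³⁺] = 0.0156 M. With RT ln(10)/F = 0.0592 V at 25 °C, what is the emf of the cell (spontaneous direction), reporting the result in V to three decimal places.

Cr₂O₇²⁻/Cr³⁺ is the cathode (higher E°), Al³⁺/Al the anode: E°cell = +1.36 − (-1.64) = +3.00 V, n = 6.
Overall: Cr₂O₇²⁻(aq) + 14 H⁺(aq) + 2 Al(s) → 2 Cr³⁺(aq) + 7 H₂O(l) + 2 Al³⁺(aq)
Q = [Cr³⁺]^2·[Al³⁺]^2 / ([Cr₂O₇²⁻]·[H⁺]^14); log Q = 36.631.
E = E° − (0.0592/n) log Q = +3.00 − (0.0592/6)(36.631) = +2.639 V.

+2.639 V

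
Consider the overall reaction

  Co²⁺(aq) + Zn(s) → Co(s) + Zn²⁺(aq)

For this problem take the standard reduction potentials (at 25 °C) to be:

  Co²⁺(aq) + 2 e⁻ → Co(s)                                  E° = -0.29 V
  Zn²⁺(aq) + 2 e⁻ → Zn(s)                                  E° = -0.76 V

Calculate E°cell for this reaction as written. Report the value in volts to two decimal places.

The Co²⁺/Co couple has the higher reduction potential, so it is the cathode; Zn²⁺/Zn is oxidised at the anode.
E°cell = E°(cathode) − E°(anode) = (-0.29) − (-0.76) = +0.47 V.

+0.47 V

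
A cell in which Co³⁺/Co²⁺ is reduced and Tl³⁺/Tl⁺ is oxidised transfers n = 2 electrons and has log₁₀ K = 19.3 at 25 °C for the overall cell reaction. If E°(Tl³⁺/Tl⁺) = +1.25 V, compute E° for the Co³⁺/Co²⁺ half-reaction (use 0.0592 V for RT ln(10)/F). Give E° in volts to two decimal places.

E°cell = (0.0592/n)·log K = (0.0592/2)(19.3) = +0.571 V.
Since Co³⁺/Co²⁺ is the cathode and Tl³⁺/Tl⁺ the anode, E°cell = E°(Co³⁺/Co²⁺) − E°(Tl³⁺/Tl⁺).
So E°(Co³⁺/Co²⁺) = E°cell + E°(Tl³⁺/Tl⁺) = +0.571 + (+1.25) = +1.82 V.

+1.82 V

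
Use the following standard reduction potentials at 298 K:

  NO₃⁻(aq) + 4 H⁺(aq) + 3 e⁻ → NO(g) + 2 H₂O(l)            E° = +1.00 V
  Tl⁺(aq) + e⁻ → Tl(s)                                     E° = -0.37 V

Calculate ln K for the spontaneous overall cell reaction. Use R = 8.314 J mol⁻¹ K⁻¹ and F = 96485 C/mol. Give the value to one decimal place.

160.1

Cathode: NO₃⁻/NO; anode: Tl⁺/Tl. E°cell = (+1.00) − (-0.37) = +1.37 V, with n = 3.
ΔG° = −nFE° = −RT ln K, so ln K = nFE°/(RT) = (3)(96485)(+1.37) / ((8.314)(298)) = 160.057.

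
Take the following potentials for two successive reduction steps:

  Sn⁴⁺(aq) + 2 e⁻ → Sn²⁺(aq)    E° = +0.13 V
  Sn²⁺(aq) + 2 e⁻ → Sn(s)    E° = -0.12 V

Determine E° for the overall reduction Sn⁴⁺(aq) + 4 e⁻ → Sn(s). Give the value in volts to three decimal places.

Since ΔG° = −nFE° is additive over sequential reductions, n₃E°₃ = n₁E°₁ + n₂E°₂.
E°₃ = (2×+0.13 + 2×-0.12) / 4 = (+0.020) / 4 = +0.005 V.

+0.005 V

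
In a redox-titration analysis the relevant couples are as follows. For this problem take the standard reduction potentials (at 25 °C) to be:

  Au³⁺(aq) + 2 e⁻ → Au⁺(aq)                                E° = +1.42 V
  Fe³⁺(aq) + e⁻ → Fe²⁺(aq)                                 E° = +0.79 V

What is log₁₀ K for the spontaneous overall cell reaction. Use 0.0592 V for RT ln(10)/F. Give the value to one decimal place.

21.3

Cathode: Au³⁺/Au⁺; anode: Fe³⁺/Fe²⁺. E°cell = +0.63 V, n = 2.
log K = nE°cell / 0.0592 = (2)(+0.63) / 0.0592 = 21.3.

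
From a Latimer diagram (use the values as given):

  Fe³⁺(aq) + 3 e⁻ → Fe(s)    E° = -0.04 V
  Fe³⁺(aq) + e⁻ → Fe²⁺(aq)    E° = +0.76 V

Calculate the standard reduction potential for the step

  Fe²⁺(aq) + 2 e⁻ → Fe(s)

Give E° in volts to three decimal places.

Sequential free energies add, so n₃E°₃ = n₁E°₁ + n₂E°₂.
With n₃ = 3, and the known step contributing 1×(+0.76) V, the unknown satisfies 2·E° = 3×(-0.04) − 1×(+0.76) = -0.880.
E° = -0.880 / 2 = -0.440 V.

-0.440 V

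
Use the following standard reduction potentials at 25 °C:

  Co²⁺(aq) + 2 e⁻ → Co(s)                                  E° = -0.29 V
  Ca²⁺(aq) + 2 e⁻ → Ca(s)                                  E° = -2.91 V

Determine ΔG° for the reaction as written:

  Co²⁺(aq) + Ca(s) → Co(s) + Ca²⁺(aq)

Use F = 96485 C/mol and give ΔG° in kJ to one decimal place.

-505.6 kJ

As written, Co²⁺/Co is reduced (cathode) and Ca²⁺/Ca is oxidised (anode), so E°cell = (-0.29) − (-2.91) = +2.62 V.
Balancing electrons gives n = 2.
ΔG° = −nFE° = −(2)(96485)(+2.62) = -505,581 J = -505.6 kJ.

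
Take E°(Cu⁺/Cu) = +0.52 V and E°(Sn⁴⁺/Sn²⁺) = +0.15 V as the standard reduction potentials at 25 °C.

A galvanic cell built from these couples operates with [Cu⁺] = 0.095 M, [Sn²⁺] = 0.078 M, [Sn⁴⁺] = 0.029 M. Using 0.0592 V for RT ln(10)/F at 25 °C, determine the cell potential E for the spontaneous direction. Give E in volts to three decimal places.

Cu⁺/Cu is the cathode (higher E°), Sn⁴⁺/Sn²⁺ the anode: E°cell = +0.52 − (+0.15) = +0.37 V, n = 2.
Overall: 2 Cu⁺(aq) + Sn²⁺(aq) → 2 Cu(s) + Sn⁴⁺(aq)
Q = [Sn⁴⁺] / ([Cu⁺]^2·[Sn²⁺]); log Q = 1.615.
E = E° − (0.0592/n) log Q = +0.37 − (0.0592/2)(1.615) = +0.322 V.

+0.322 V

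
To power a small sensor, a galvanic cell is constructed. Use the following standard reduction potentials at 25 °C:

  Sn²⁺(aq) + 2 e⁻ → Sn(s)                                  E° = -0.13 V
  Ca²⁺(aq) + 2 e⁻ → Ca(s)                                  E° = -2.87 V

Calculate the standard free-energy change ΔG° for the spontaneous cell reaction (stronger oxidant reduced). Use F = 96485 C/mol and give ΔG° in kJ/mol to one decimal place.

Sn²⁺/Sn (E° = -0.13 V) is the cathode; Ca²⁺/Ca (E° = -2.87 V) is the anode, so E°cell = +2.74 V.
Balancing electrons gives n = 2 (lcm of 2 and 2).
ΔG° = −nFE° = −(2)(96485)(+2.74) = -528,738 J = -528.7 kJ/mol.

-528.7 kJ/mol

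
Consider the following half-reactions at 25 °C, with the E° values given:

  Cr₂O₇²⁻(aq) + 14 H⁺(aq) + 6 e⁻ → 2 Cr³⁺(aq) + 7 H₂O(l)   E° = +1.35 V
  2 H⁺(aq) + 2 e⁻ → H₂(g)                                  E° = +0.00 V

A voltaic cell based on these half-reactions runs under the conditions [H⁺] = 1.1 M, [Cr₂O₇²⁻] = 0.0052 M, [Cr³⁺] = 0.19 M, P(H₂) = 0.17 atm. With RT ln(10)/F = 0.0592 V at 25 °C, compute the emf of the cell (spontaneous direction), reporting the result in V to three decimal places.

Cr₂O₇²⁻/Cr³⁺ is the cathode (higher E°), H⁺/H₂ the anode: E°cell = +1.35 − (+0.00) = +1.35 V, n = 6.
Overall: Cr₂O₇²⁻(aq) + 8 H⁺(aq) + 3 H₂(g) → 2 Cr³⁺(aq) + 7 H₂O(l)
Q = [Cr³⁺]^2 / ([Cr₂O₇²⁻]·[H⁺]^8·P(H₂)^3); log Q = 2.819.
E = E° − (0.0592/n) log Q = +1.35 − (0.0592/6)(2.819) = +1.322 V.

+1.322 V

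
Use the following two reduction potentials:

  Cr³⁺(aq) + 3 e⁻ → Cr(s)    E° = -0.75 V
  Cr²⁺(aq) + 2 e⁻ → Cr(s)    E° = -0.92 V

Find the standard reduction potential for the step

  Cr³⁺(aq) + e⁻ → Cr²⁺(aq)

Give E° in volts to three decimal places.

Sequential free energies add, so n₃E°₃ = n₁E°₁ + n₂E°₂.
With n₃ = 3, and the known step contributing 2×(-0.92) V, the unknown satisfies 1·E° = 3×(-0.75) − 2×(-0.92) = -0.410.
E° = -0.410 / 1 = -0.410 V.

-0.410 V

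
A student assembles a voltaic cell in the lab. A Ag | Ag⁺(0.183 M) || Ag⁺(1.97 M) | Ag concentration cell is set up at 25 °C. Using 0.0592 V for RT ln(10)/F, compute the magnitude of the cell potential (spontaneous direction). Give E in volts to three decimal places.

For a concentration cell E°cell = 0. The 1.97 M side is the cathode (reduction is favoured where [Ag⁺] is higher).
With n = 1, E = −(0.0592/1) log([Ag⁺]ₐₙ/[Ag⁺]꜀ₐₜ) = −(0.0592/1) log(0.183/1.97) = −(0.0592/1)(-1.032) = +0.061 V.

+0.061 V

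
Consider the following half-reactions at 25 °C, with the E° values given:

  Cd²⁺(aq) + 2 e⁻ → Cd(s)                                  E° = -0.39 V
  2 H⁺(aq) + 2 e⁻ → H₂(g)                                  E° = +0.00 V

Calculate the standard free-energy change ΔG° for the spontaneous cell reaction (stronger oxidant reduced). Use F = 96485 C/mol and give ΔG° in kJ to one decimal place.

-75.3 kJ

H⁺/H₂ (E° = +0.00 V) is the cathode; Cd²⁺/Cd (E° = -0.39 V) is the anode, so E°cell = +0.39 V.
Balancing electrons gives n = 2 (lcm of 2 and 2).
ΔG° = −nFE° = −(2)(96485)(+0.39) = -75,258 J = -75.3 kJ.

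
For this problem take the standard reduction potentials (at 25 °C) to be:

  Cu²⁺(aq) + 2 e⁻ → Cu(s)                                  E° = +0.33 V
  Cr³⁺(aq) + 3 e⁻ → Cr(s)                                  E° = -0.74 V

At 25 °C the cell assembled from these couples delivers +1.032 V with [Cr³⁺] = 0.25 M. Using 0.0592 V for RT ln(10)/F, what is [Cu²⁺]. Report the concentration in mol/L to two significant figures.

0.021 M

Cu²⁺/Cu is the cathode, Cr³⁺/Cr the anode: E°cell = +1.07 V, n = 6.
Overall reaction: 3 Cu²⁺(aq) + 2 Cr(s) → 3 Cu(s) + 2 Cr³⁺(aq); Q = [Cr³⁺]^2/[Cu²⁺]^3.
From E = E° − (0.0592/n) log Q: log Q = (E° − E)·n/0.0592 = (+1.07 − (+1.032))·6/0.0592 = 3.8514.
So 3·log[Cu²⁺] = 2·log(0.25) − log Q = -1.2041 − (3.8514) = -5.0555; log[Cu²⁺] = -5.0555 / 3 = -1.6852; [Cu²⁺] = 10^(-1.6852) ≈ 0.021 M.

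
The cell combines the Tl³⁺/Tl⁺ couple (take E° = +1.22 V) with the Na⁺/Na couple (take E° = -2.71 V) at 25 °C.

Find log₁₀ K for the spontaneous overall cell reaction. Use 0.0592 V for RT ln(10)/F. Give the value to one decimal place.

Cathode: Tl³⁺/Tl⁺; anode: Na⁺/Na. E°cell = +3.93 V, n = 2.
log K = nE°cell / 0.0592 = (2)(+3.93) / 0.0592 = 132.8.

132.8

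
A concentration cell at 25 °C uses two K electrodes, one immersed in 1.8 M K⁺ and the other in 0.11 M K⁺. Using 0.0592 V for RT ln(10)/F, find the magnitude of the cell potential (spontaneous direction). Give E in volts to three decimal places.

For a concentration cell E°cell = 0. The 1.8 M side is the cathode (reduction is favoured where [K⁺] is higher).
With n = 1, E = −(0.0592/1) log([K⁺]ₐₙ/[K⁺]꜀ₐₜ) = −(0.0592/1) log(0.11/1.8) = −(0.0592/1)(-1.214) = +0.072 V.

+0.072 V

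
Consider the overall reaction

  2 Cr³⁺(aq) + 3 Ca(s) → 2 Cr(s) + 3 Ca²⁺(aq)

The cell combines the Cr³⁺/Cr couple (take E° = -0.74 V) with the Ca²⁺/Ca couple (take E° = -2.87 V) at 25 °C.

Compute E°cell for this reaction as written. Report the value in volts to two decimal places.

+2.13 V

The Cr³⁺/Cr couple has the higher reduction potential, so it is the cathode; Ca²⁺/Ca is oxidised at the anode.
E°cell = E°(cathode) − E°(anode) = (-0.74) − (-2.87) = +2.13 V.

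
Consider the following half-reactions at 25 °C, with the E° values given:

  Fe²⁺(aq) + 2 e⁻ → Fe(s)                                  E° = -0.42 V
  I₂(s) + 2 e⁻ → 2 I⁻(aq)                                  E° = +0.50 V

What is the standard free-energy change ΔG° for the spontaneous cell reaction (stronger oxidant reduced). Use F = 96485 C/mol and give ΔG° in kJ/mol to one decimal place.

I₂/I⁻ (E° = +0.50 V) is the cathode; Fe²⁺/Fe (E° = -0.42 V) is the anode, so E°cell = +0.92 V.
Balancing electrons gives n = 2 (lcm of 2 and 2).
ΔG° = −nFE° = −(2)(96485)(+0.92) = -177,532 J = -177.5 kJ/mol.

-177.5 kJ/mol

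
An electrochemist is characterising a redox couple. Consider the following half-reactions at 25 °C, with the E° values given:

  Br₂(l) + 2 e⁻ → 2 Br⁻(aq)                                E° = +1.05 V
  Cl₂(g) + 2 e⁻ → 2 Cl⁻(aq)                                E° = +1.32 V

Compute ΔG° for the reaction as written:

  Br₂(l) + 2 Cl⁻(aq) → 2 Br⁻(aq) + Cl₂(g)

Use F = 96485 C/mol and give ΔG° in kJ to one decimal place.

As written, Br₂/Br⁻ is reduced (cathode) and Cl₂/Cl⁻ is oxidised (anode), so E°cell = (+1.05) − (+1.32) = -0.27 V.
Balancing electrons gives n = 2.
ΔG° = −nFE° = −(2)(96485)(-0.27) = 52,102 J = +52.1 kJ.

+52.1 kJ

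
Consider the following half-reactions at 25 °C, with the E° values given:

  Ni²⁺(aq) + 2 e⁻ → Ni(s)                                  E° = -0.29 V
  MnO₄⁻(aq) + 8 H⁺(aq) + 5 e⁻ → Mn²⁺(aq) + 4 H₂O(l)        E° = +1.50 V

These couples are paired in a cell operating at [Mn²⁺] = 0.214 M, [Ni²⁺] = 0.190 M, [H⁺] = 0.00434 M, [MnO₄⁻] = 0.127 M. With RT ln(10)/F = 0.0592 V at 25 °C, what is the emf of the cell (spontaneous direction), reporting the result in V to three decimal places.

+1.585 V

MnO₄⁻/Mn²⁺ is the cathode (higher E°), Ni²⁺/Ni the anode: E°cell = +1.50 − (-0.29) = +1.79 V, n = 10.
Overall: 2 MnO₄⁻(aq) + 16 H⁺(aq) + 5 Ni(s) → 2 Mn²⁺(aq) + 8 H₂O(l) + 5 Ni²⁺(aq)
Q = [Mn²⁺]^2·[Ni²⁺]^5 / ([MnO₄⁻]^2·[H⁺]^16); log Q = 34.647.
E = E° − (0.0592/n) log Q = +1.79 − (0.0592/10)(34.647) = +1.585 V.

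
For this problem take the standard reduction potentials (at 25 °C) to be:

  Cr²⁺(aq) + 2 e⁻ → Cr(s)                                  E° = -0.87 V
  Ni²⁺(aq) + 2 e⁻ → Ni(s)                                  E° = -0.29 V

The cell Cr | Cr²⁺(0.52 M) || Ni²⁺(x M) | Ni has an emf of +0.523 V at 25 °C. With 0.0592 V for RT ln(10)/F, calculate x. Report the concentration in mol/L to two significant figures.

Ni²⁺/Ni is the cathode, Cr²⁺/Cr the anode: E°cell = +0.58 V, n = 2.
Overall reaction: Ni²⁺(aq) + Cr(s) → Ni(s) + Cr²⁺(aq); Q = [Cr²⁺]^1/[Ni²⁺]^1.
From E = E° − (0.0592/n) log Q: log Q = (E° − E)·n/0.0592 = (+0.58 − (+0.523))·2/0.0592 = 1.9257.
So 1·log[Ni²⁺] = 1·log(0.52) − log Q = -0.2840 − (1.9257) = -2.2097; [Ni²⁺] = 10^(-2.2097) ≈ 0.0062 M.

0.0062 M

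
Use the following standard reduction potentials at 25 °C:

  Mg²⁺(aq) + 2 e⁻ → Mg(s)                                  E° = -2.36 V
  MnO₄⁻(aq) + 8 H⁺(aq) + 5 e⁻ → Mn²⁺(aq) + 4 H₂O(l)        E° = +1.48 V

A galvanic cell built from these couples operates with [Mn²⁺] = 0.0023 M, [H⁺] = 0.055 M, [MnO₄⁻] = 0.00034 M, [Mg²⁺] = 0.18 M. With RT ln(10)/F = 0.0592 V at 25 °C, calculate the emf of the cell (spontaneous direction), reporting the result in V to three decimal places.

MnO₄⁻/Mn²⁺ is the cathode (higher E°), Mg²⁺/Mg the anode: E°cell = +1.48 − (-2.36) = +3.84 V, n = 10.
Overall: 2 MnO₄⁻(aq) + 16 H⁺(aq) + 5 Mg(s) → 2 Mn²⁺(aq) + 8 H₂O(l) + 5 Mg²⁺(aq)
Q = [Mn²⁺]^2·[Mg²⁺]^5 / ([MnO₄⁻]^2·[H⁺]^16); log Q = 18.091.
E = E° − (0.0592/n) log Q = +3.84 − (0.0592/10)(18.091) = +3.733 V.

+3.733 V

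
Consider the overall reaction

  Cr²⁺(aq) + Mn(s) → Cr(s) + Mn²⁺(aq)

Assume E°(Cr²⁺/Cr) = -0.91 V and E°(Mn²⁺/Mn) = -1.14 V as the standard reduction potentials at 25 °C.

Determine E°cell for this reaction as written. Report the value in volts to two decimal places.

The Cr²⁺/Cr couple has the higher reduction potential, so it is the cathode; Mn²⁺/Mn is oxidised at the anode.
E°cell = E°(cathode) − E°(anode) = (-0.91) − (-1.14) = +0.23 V.
Since E°cell > 0, the reaction is spontaneous under standard conditions.

+0.23 V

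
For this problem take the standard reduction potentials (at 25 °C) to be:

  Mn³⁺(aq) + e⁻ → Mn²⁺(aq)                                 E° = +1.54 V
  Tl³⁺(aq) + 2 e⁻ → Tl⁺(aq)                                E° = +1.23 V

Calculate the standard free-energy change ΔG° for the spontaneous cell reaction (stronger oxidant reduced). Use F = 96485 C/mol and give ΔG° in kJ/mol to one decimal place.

-59.8 kJ/mol

Mn³⁺/Mn²⁺ (E° = +1.54 V) is the cathode; Tl³⁺/Tl⁺ (E° = +1.23 V) is the anode, so E°cell = +0.31 V.
Balancing electrons gives n = 2 (lcm of 1 and 2).
ΔG° = −nFE° = −(2)(96485)(+0.31) = -59,821 J = -59.8 kJ/mol.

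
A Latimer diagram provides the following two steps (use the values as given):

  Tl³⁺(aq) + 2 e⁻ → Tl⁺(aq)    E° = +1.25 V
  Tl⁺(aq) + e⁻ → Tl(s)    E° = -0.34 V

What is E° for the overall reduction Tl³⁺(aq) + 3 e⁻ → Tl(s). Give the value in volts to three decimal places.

Adding the free-energy changes (−nFE°) of the two steps gives −n₃FE°₃ = −n₁FE°₁ − n₂FE°₂.
E°₃ = (2×+1.25 + 1×-0.34) / 3 = (+2.160) / 3 = +0.720 V.
Simply averaging or adding the two E° values would be wrong; the electron-weighted sum is required.

+0.720 V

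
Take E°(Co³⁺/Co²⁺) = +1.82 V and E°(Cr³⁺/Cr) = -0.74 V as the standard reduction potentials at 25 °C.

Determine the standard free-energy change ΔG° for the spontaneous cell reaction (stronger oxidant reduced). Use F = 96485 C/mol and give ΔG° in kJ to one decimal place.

Co³⁺/Co²⁺ (E° = +1.82 V) is the cathode; Cr³⁺/Cr (E° = -0.74 V) is the anode, so E°cell = +2.56 V.
Balancing electrons gives n = 3 (lcm of 1 and 3).
ΔG° = −nFE° = −(3)(96485)(+2.56) = -741,005 J = -741.0 kJ.

-741.0 kJ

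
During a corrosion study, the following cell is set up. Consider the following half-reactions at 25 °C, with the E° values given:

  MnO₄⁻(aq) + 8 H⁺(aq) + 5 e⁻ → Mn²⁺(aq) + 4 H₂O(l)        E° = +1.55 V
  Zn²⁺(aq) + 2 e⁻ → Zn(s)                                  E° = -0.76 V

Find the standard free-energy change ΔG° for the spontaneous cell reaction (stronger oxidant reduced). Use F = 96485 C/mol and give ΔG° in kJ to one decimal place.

-2228.8 kJ

MnO₄⁻/Mn²⁺ (E° = +1.55 V) is the cathode; Zn²⁺/Zn (E° = -0.76 V) is the anode, so E°cell = +2.31 V.
Balancing electrons gives n = 10 (lcm of 5 and 2).
ΔG° = −nFE° = −(10)(96485)(+2.31) = -2,228,804 J = -2228.8 kJ.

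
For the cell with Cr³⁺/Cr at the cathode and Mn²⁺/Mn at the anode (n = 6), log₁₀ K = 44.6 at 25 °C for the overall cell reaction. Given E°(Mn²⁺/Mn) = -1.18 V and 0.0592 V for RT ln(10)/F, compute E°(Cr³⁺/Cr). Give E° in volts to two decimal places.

-0.74 V

E°cell = (0.0592/n)·log K = (0.0592/6)(44.6) = +0.440 V.
Since Cr³⁺/Cr is the cathode and Mn²⁺/Mn the anode, E°cell = E°(Cr³⁺/Cr) − E°(Mn²⁺/Mn).
So E°(Cr³⁺/Cr) = E°cell + E°(Mn²⁺/Mn) = +0.440 + (-1.18) = -0.74 V.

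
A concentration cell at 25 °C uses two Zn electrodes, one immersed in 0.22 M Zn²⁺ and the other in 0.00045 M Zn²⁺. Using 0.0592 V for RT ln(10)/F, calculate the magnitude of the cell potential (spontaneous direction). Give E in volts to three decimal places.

For a concentration cell E°cell = 0. The 0.22 M side is the cathode (reduction is favoured where [Zn²⁺] is higher).
With n = 2, E = −(0.0592/2) log([Zn²⁺]ₐₙ/[Zn²⁺]꜀ₐₜ) = −(0.0592/2) log(0.00045/0.22) = −(0.0592/2)(-2.689) = +0.080 V.

+0.080 V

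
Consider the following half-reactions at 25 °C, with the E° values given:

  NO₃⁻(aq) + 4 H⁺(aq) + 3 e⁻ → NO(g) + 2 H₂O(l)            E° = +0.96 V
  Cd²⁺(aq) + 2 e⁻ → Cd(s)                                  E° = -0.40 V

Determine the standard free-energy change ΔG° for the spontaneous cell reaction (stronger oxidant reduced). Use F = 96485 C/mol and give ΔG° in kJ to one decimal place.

-787.3 kJ

NO₃⁻/NO (E° = +0.96 V) is the cathode; Cd²⁺/Cd (E° = -0.40 V) is the anode, so E°cell = +1.36 V.
Balancing electrons gives n = 6 (lcm of 3 and 2).
ΔG° = −nFE° = −(6)(96485)(+1.36) = -787,318 J = -787.3 kJ.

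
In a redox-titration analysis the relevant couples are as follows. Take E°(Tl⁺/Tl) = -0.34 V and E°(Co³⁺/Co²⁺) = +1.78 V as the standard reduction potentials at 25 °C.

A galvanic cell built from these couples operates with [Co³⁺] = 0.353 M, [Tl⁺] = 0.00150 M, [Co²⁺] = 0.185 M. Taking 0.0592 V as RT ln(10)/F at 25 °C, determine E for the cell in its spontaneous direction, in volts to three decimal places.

Co³⁺/Co²⁺ is the cathode (higher E°), Tl⁺/Tl the anode: E°cell = +1.78 − (-0.34) = +2.12 V, n = 1.
Overall: Co³⁺(aq) + Tl(s) → Co²⁺(aq) + Tl⁺(aq)
Q = [Co²⁺]·[Tl⁺] / ([Co³⁺]); log Q = -3.105.
E = E° − (0.0592/n) log Q = +2.12 − (0.0592/1)(-3.105) = +2.304 V.

+2.304 V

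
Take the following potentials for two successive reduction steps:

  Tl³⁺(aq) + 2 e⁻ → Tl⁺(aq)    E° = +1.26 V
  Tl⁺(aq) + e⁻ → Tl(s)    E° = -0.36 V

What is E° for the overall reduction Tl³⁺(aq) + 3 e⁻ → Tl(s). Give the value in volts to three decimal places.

+0.720 V

Adding the free-energy changes (−nFE°) of the two steps gives −n₃FE°₃ = −n₁FE°₁ − n₂FE°₂.
E°₃ = (2×+1.26 + 1×-0.36) / 3 = (+2.160) / 3 = +0.720 V.
E° values themselves are not directly additive — weighting by electron count is essential.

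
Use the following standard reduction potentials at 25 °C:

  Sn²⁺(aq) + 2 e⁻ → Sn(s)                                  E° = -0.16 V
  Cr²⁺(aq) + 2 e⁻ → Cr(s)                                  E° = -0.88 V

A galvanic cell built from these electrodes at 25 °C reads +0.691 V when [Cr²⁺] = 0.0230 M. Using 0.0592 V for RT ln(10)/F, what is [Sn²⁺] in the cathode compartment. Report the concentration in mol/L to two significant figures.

0.0024 M

Sn²⁺/Sn is the cathode, Cr²⁺/Cr the anode: E°cell = +0.72 V, n = 2.
Overall reaction: Sn²⁺(aq) + Cr(s) → Sn(s) + Cr²⁺(aq); Q = [Cr²⁺]^1/[Sn²⁺]^1.
From E = E° − (0.0592/n) log Q: log Q = (E° − E)·n/0.0592 = (+0.72 − (+0.691))·2/0.0592 = 0.9797.
So 1·log[Sn²⁺] = 1·log(0.023) − log Q = -1.6383 − (0.9797) = -2.6180; [Sn²⁺] = 10^(-2.6180) ≈ 0.0024 M.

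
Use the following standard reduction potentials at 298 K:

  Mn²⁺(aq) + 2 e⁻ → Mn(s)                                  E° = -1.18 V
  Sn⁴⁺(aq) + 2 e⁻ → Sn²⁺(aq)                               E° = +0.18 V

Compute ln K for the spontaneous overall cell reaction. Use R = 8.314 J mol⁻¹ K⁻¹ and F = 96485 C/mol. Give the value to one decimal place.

Cathode: Sn⁴⁺/Sn²⁺; anode: Mn²⁺/Mn. E°cell = (+0.18) − (-1.18) = +1.36 V, with n = 2.
ΔG° = −nFE° = −RT ln K, so ln K = nFE°/(RT) = (2)(96485)(+1.36) / ((8.314)(298)) = 105.926.

105.9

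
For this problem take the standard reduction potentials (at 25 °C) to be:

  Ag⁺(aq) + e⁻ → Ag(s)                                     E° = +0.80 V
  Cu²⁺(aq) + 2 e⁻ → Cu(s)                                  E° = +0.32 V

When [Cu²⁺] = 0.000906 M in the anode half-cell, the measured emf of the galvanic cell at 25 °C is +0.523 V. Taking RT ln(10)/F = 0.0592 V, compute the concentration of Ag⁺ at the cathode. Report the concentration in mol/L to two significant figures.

Ag⁺/Ag is the cathode, Cu²⁺/Cu the anode: E°cell = +0.48 V, n = 2.
Overall reaction: 2 Ag⁺(aq) + Cu(s) → 2 Ag(s) + Cu²⁺(aq); Q = [Cu²⁺]^1/[Ag⁺]^2.
From E = E° − (0.0592/n) log Q: log Q = (E° − E)·n/0.0592 = (+0.48 − (+0.523))·2/0.0592 = -1.4527.
So 2·log[Ag⁺] = 1·log(0.000906) − log Q = -3.0429 − (-1.4527) = -1.5902; log[Ag⁺] = -1.5902 / 2 = -0.7951; [Ag⁺] = 10^(-0.7951) ≈ 0.16 M.

0.16 M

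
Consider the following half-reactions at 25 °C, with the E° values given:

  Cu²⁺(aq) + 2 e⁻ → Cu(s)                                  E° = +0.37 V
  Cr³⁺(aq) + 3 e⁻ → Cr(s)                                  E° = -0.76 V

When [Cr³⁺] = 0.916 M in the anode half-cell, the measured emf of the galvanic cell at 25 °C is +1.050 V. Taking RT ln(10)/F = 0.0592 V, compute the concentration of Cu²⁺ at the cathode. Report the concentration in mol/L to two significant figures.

0.0019 M

Cu²⁺/Cu is the cathode, Cr³⁺/Cr the anode: E°cell = +1.13 V, n = 6.
Overall reaction: 3 Cu²⁺(aq) + 2 Cr(s) → 3 Cu(s) + 2 Cr³⁺(aq); Q = [Cr³⁺]^2/[Cu²⁺]^3.
From E = E° − (0.0592/n) log Q: log Q = (E° − E)·n/0.0592 = (+1.13 − (+1.050))·6/0.0592 = 8.1081.
So 3·log[Cu²⁺] = 2·log(0.916) − log Q = -0.0762 − (8.1081) = -8.1843; log[Cu²⁺] = -8.1843 / 3 = -2.7281; [Cu²⁺] = 10^(-2.7281) ≈ 0.0019 M.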